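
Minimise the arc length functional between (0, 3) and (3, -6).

Arc-length functional: J[y] = ∫ sqrt(1 + (y')^2) dx.
Lagrangian L = sqrt(1 + (y')^2) has no explicit y dependence, so ∂L/∂y = 0 and the Euler-Lagrange equation gives
    d/dx( y' / sqrt(1 + (y')^2) ) = 0  ⇒  y' / sqrt(1 + (y')^2) = const.
Hence y' is constant, so y(x) is affine.
Fitting the endpoints (0, 3) and (3, -6):
    slope m = ((-6) − 3) / (3 − 0) = -3,
    intercept c = 3 − m·0 = 3.
Extremal: y(x) = -3 x + 3.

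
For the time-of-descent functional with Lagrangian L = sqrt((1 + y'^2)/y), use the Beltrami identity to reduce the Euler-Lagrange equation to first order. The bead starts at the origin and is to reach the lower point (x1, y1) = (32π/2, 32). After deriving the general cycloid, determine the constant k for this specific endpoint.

The Lagrangian L = sqrt((1 + y'^2) / y) has no explicit x dependence, so the Beltrami identity applies:
    L − y' ∂L/∂y' = C.
Compute ∂L/∂y' = y' / sqrt(y (1 + y'^2)).
Substitute:
    sqrt((1 + y'^2)/y) − y'·y' / sqrt(y (1 + y'^2))
    = (1 + y'^2) / sqrt(y (1 + y'^2)) − y'^2 / sqrt(y (1 + y'^2))
    = 1 / sqrt(y (1 + y'^2)) = C.
Squaring and rearranging gives the first integral
    y (1 + y'^2) = 1/C^2 =: k   (constant).
Solving this first-order ODE by the substitution
    y = (k/2)(1 − cos θ)
yields the cycloid parameterisation
    x(θ) = (k/2)(θ − sin θ),   y(θ) = (k/2)(1 − cos θ).
The constant k is fixed by the endpoint condition.
Now fit the given lower endpoint (x1, y1) = (32π/2, 32). At the bottom of the first arch (θ = π), the parametric equations give
    y(π) = (k/2)(1 − cos π) = k,
    x(π) = (k/2)(π − sin π) = kπ/2.
Matching y(π) = 32 gives k = 32, consistent with x(π) = 32π/2. Therefore the specific cycloid is
    x(θ) = (32/2)(θ − sin θ),   y(θ) = (32/2)(1 − cos θ).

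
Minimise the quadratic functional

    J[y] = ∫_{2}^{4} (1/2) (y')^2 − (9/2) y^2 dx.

The Lagrangian is L = (1/2) (y')^2 − (9/2) y^2.
Compute ∂L/∂y = -9y, ∂L/∂y' = y'.
The Euler-Lagrange equation d/dx(∂L/∂y') − ∂L/∂y = 0 reduces to
    y'' + 9 y = 0.
Its general solution is
    y(x) = A sin(3x) + B cos(3x),
with A, B fixed by the endpoint conditions.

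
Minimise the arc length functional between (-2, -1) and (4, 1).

Arc-length functional: J[y] = ∫ sqrt(1 + (y')^2) dx.
Lagrangian L = sqrt(1 + (y')^2) has no explicit y dependence, so ∂L/∂y = 0 and the Euler-Lagrange equation gives
    d/dx( y' / sqrt(1 + (y')^2) ) = 0  ⇒  y' / sqrt(1 + (y')^2) = const.
Hence y' is constant, so y(x) is affine.
Fitting the endpoints (-2, -1) and (4, 1):
    slope m = (1 − (-1)) / (4 − (-2)) = 1/3,
    intercept c = (-1) − m·(-2) = -1/3.
Extremal: y(x) = (1/3) x - 1/3.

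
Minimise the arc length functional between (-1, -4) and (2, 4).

Arc-length functional: J[y] = ∫ sqrt(1 + (y')^2) dx.
Lagrangian L = sqrt(1 + (y')^2) has no explicit y dependence, so ∂L/∂y = 0 and the Euler-Lagrange equation gives
    d/dx( y' / sqrt(1 + (y')^2) ) = 0  ⇒  y' / sqrt(1 + (y')^2) = const.
Hence y' is constant, so y(x) is affine.
Fitting the endpoints (-1, -4) and (2, 4):
    slope m = (4 − (-4)) / (2 − (-1)) = 8/3,
    intercept c = (-4) − m·(-1) = -4/3.
Extremal: y(x) = (8/3) x - 4/3.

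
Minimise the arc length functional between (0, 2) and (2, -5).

Arc-length functional: J[y] = ∫ sqrt(1 + (y')^2) dx.
Lagrangian L = sqrt(1 + (y')^2) has no explicit y dependence, so ∂L/∂y = 0 and the Euler-Lagrange equation gives
    d/dx( y' / sqrt(1 + (y')^2) ) = 0  ⇒  y' / sqrt(1 + (y')^2) = const.
Hence y' is constant, so y(x) is affine.
Fitting the endpoints (0, 2) and (2, -5):
    slope m = ((-5) − 2) / (2 − 0) = -7/2,
    intercept c = 2 − m·0 = 2.
Extremal: y(x) = (-7/2) x + 2.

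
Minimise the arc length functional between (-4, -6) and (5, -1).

Arc-length functional: J[y] = ∫ sqrt(1 + (y')^2) dx.
Lagrangian L = sqrt(1 + (y')^2) has no explicit y dependence, so ∂L/∂y = 0 and the Euler-Lagrange equation gives
    d/dx( y' / sqrt(1 + (y')^2) ) = 0  ⇒  y' / sqrt(1 + (y')^2) = const.
Hence y' is constant, so y(x) is affine.
Fitting the endpoints (-4, -6) and (5, -1):
    slope m = ((-1) − (-6)) / (5 − (-4)) = 5/9,
    intercept c = (-6) − m·(-4) = -34/9.
Extremal: y(x) = (5/9) x - 34/9.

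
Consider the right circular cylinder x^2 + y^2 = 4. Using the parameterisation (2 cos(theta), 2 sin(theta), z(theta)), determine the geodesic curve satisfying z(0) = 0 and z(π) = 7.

Parameterise the cylinder of radius R = 2 as
    r(θ) = (2 cos θ, 2 sin θ, z(θ)).
The arc-length element is
    ds = sqrt(4 + (dz/dθ)^2) dθ,
so the Lagrangian is L = sqrt(4 + z'^2).
L depends on z' only, not on z or θ, so ∂L/∂z = 0 and
    ∂L/∂z' = z' / sqrt(4 + z'^2).
The Euler-Lagrange equation gives
    d/dθ( z' / sqrt(4 + z'^2) ) = 0,
so z' is constant. Integrating once:
    z(θ) = a θ + b,
a helix on the cylinder (a straight line when the cylinder is unrolled). The constants a, b are determined by the endpoint conditions.
With endpoint conditions z(0) = 0 and z(π) = 7: from z(0) = b we get b = 0, and a·π + 0 = 7 gives a = 7/π, so
    z(θ) = (7/π) θ.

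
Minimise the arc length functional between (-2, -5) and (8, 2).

Arc-length functional: J[y] = ∫ sqrt(1 + (y')^2) dx.
Lagrangian L = sqrt(1 + (y')^2) has no explicit y dependence, so ∂L/∂y = 0 and the Euler-Lagrange equation gives
    d/dx( y' / sqrt(1 + (y')^2) ) = 0  ⇒  y' / sqrt(1 + (y')^2) = const.
Hence y' is constant, so y(x) is affine.
Fitting the endpoints (-2, -5) and (8, 2):
    slope m = (2 − (-5)) / (8 − (-2)) = 7/10,
    intercept c = (-5) − m·(-2) = -18/5.
Extremal: y(x) = (7/10) x - 18/5.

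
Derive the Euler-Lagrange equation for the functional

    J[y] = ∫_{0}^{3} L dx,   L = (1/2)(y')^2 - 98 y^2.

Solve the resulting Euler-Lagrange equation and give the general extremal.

The Lagrangian is L = (1/2)(y')^2 - 98 y^2.
∂L/∂y = -196y.
∂L/∂y' = y'.
The Euler-Lagrange equation d/dx(∂L/∂y') − ∂L/∂y = 0 becomes:
    y'' + 196 y = 0
General solution: y(x) = A sin(14x) + B cos(14x), where A and B are arbitrary constants fixed by the endpoint conditions.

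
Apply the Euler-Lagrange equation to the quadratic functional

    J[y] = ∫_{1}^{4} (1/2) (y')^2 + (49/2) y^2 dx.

The Lagrangian is L = (1/2) (y')^2 + (49/2) y^2.
Compute ∂L/∂y = 49y, ∂L/∂y' = y'.
The Euler-Lagrange equation d/dx(∂L/∂y') − ∂L/∂y = 0 reduces to
    y'' − 49 y = 0.
Its general solution is
    y(x) = A e^(7x) + B e^(−7x),
with A, B fixed by the endpoint conditions.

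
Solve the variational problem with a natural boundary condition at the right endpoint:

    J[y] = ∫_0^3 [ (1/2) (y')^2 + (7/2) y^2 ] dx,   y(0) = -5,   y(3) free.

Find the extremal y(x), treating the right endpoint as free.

The Lagrangian L = (1/2) (y')^2 + (7/2) y^2 gives
    ∂L/∂y = 7 y,   ∂L/∂y' = y'.
Euler-Lagrange: y'' − 7 y = 0.
With k = sqrt(7), the general solution is
    y(x) = A cosh(sqrt(7) x) + B sinh(sqrt(7) x).
Fixed left endpoint y(0) = -5 ⇒ A = -5.
The right endpoint x = 3 is free, so the natural (transversality) condition is ∂L/∂y' |_{x=3} = 0, i.e. y'(3) = 0.
Compute y'(x) = A k sinh(k x) + B k cosh(k x), so
    y'(3) = A k sinh(k·3) + B k cosh(k·3) = 0
    ⇒ B = −A tanh(k·3) = 5 tanh(sqrt(7)·3).
Therefore the extremal is
    y(x) = −5 cosh(sqrt(7) x) + 5 tanh(sqrt(7)·3) sinh(sqrt(7) x).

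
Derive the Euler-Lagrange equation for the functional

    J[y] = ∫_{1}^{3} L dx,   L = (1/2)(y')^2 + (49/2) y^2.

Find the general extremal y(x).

The Lagrangian is L = (1/2)(y')^2 + (49/2) y^2.
∂L/∂y = 49y.
∂L/∂y' = y'.
The Euler-Lagrange equation d/dx(∂L/∂y') − ∂L/∂y = 0 becomes:
    y'' - 49 y = 0
General solution: y(x) = A e^(7x) + B e^(-7x), where A and B are arbitrary constants fixed by the endpoint conditions.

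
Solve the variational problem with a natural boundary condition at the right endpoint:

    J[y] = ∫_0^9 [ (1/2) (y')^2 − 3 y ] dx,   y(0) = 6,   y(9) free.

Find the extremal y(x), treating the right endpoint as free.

The Lagrangian L = (1/2) (y')^2 − 3 y gives
    ∂L/∂y = −3,   ∂L/∂y' = y'.
Euler-Lagrange: d/dx(y') − (−3) = 0, i.e. y'' + 3 = 0, so
    y(x) = −(3/2) x^2 + C1 x + C2.
Fixed left endpoint y(0) = 6 ⇒ C2 = 6.
The right endpoint x = 9 is free, so the natural (transversality) condition is ∂L/∂y' |_{x=9} = 0, i.e. y'(9) = 0.
Compute y'(x) = −3 x + C1, so y'(9) = −27 + C1 = 0 ⇒ C1 = 27.
Therefore the extremal is
    y(x) = −(3/2) x^2 + 27 x + 6.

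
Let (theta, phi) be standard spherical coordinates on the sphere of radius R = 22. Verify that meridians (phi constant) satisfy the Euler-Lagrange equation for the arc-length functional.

On the sphere of radius R = 22 with spherical coordinates (θ, φ), the induced metric is
    ds^2 = 484(dθ^2 + sin^2(θ) dφ^2).
Using θ as the parameter, the arc-length functional becomes
    J[φ] = ∫ 22 sqrt(1 + sin^2(θ) (dφ/dθ)^2) dθ.
So L = 22 sqrt(1 + sin^2(θ) φ'^2). Compute
    ∂L/∂φ = 0  (L has no explicit φ dependence),
    ∂L/∂φ' = 22 sin^2(θ) φ' / sqrt(1 + sin^2(θ) φ'^2).
For the candidate φ(θ) = c (constant), φ' = 0, so ∂L/∂φ' evaluated along the candidate vanishes, and ∂L/∂φ is identically zero. Hence
    d/dθ(∂L/∂φ') − ∂L/∂φ = 0
is satisfied. Therefore meridians φ = const are extremals of arc length — they are geodesics on the sphere.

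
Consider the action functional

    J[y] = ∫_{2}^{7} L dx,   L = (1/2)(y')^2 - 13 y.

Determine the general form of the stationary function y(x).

The Lagrangian is L = (1/2)(y')^2 - 13 y.
∂L/∂y = -13.
∂L/∂y' = y'.
The Euler-Lagrange equation d/dx(∂L/∂y') − ∂L/∂y = 0 becomes:
    y'' + 13 = 0
General solution: y(x) = -(13/2) x^2 + A x + B, where A and B are arbitrary constants fixed by the endpoint conditions.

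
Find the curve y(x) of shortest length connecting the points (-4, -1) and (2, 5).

Arc-length functional: J[y] = ∫ sqrt(1 + (y')^2) dx.
Lagrangian L = sqrt(1 + (y')^2) has no explicit y dependence, so ∂L/∂y = 0 and the Euler-Lagrange equation gives
    d/dx( y' / sqrt(1 + (y')^2) ) = 0  ⇒  y' / sqrt(1 + (y')^2) = const.
Hence y' is constant, so y(x) is affine.
Fitting the endpoints (-4, -1) and (2, 5):
    slope m = (5 − (-1)) / (2 − (-4)) = 1,
    intercept c = (-1) − m·(-4) = 3.
Extremal: y(x) = x + 3.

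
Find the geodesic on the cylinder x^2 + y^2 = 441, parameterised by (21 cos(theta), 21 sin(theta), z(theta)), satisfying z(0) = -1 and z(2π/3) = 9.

Parameterise the cylinder of radius R = 21 as
    r(θ) = (21 cos θ, 21 sin θ, z(θ)).
The arc-length element is
    ds = sqrt(441 + (dz/dθ)^2) dθ,
so the Lagrangian is L = sqrt(441 + z'^2).
L depends on z' only, not on z or θ, so ∂L/∂z = 0 and
    ∂L/∂z' = z' / sqrt(441 + z'^2).
The Euler-Lagrange equation gives
    d/dθ( z' / sqrt(441 + z'^2) ) = 0,
so z' is constant. Integrating once:
    z(θ) = a θ + b,
a helix on the cylinder (a straight line when the cylinder is unrolled). The constants a, b are determined by the endpoint conditions.
With endpoint conditions z(0) = -1 and z(2π/3) = 9: from z(0) = b we get b = -1, and a·2π/3 + -1 = 9 gives a = 15/π, so
    z(θ) = (15/π) θ − 1.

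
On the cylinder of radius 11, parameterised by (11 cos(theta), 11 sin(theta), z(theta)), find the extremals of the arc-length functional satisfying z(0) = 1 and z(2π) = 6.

Parameterise the cylinder of radius R = 11 as
    r(θ) = (11 cos θ, 11 sin θ, z(θ)).
The arc-length element is
    ds = sqrt(121 + (dz/dθ)^2) dθ,
so the Lagrangian is L = sqrt(121 + z'^2).
L depends on z' only, not on z or θ, so ∂L/∂z = 0 and
    ∂L/∂z' = z' / sqrt(121 + z'^2).
The Euler-Lagrange equation gives
    d/dθ( z' / sqrt(121 + z'^2) ) = 0,
so z' is constant. Integrating once:
    z(θ) = a θ + b,
a helix on the cylinder (a straight line when the cylinder is unrolled). The constants a, b are determined by the endpoint conditions.
With endpoint conditions z(0) = 1 and z(2π) = 6: from z(0) = b we get b = 1, and a·2π + 1 = 6 gives a = 5/(2π), so
    z(θ) = (5/(2π)) θ + 1.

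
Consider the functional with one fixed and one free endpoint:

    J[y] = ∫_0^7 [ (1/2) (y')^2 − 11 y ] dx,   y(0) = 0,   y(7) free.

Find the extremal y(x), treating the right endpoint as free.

The Lagrangian L = (1/2) (y')^2 − 11 y gives
    ∂L/∂y = −11,   ∂L/∂y' = y'.
Euler-Lagrange: d/dx(y') − (−11) = 0, i.e. y'' + 11 = 0, so
    y(x) = −(11/2) x^2 + C1 x + C2.
Fixed left endpoint y(0) = 0 ⇒ C2 = 0.
The right endpoint x = 7 is free, so the natural (transversality) condition is ∂L/∂y' |_{x=7} = 0, i.e. y'(7) = 0.
Compute y'(x) = −11 x + C1, so y'(7) = −77 + C1 = 0 ⇒ C1 = 77.
Therefore the extremal is
    y(x) = −(11/2) x^2 + 77 x.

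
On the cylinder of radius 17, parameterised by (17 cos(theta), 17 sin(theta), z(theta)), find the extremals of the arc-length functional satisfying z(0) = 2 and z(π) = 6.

Parameterise the cylinder of radius R = 17 as
    r(θ) = (17 cos θ, 17 sin θ, z(θ)).
The arc-length element is
    ds = sqrt(289 + (dz/dθ)^2) dθ,
so the Lagrangian is L = sqrt(289 + z'^2).
L depends on z' only, not on z or θ, so ∂L/∂z = 0 and
    ∂L/∂z' = z' / sqrt(289 + z'^2).
The Euler-Lagrange equation gives
    d/dθ( z' / sqrt(289 + z'^2) ) = 0,
so z' is constant. Integrating once:
    z(θ) = a θ + b,
a helix on the cylinder (a straight line when the cylinder is unrolled). The constants a, b are determined by the endpoint conditions.
With endpoint conditions z(0) = 2 and z(π) = 6: from z(0) = b we get b = 2, and a·π + 2 = 6 gives a = 4/π, so
    z(θ) = (4/π) θ + 2.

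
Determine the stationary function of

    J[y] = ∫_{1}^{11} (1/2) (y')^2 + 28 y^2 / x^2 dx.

The Lagrangian is L = (1/2) (y')^2 + 28 y^2 / x^2.
Compute ∂L/∂y = 56y/x^2, ∂L/∂y' = y'.
The Euler-Lagrange equation d/dx(∂L/∂y') − ∂L/∂y = 0 reduces to
    y'' − 56/x^2 · y = 0  (x > 0).
Its general solution is
    y(x) = A x^8 + B x^(-7),
with A, B fixed by the endpoint conditions.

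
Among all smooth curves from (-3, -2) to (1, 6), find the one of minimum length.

Arc-length functional: J[y] = ∫ sqrt(1 + (y')^2) dx.
Lagrangian L = sqrt(1 + (y')^2) has no explicit y dependence, so ∂L/∂y = 0 and the Euler-Lagrange equation gives
    d/dx( y' / sqrt(1 + (y')^2) ) = 0  ⇒  y' / sqrt(1 + (y')^2) = const.
Hence y' is constant, so y(x) is affine.
Fitting the endpoints (-3, -2) and (1, 6):
    slope m = (6 − (-2)) / (1 − (-3)) = 2,
    intercept c = (-2) − m·(-3) = 4.
Extremal: y(x) = 2 x + 4.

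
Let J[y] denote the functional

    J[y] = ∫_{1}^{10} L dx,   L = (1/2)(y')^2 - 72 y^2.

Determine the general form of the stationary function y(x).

The Lagrangian is L = (1/2)(y')^2 - 72 y^2.
∂L/∂y = -144y.
∂L/∂y' = y'.
The Euler-Lagrange equation d/dx(∂L/∂y') − ∂L/∂y = 0 becomes:
    y'' + 144 y = 0
General solution: y(x) = A sin(12x) + B cos(12x), where A and B are arbitrary constants fixed by the endpoint conditions.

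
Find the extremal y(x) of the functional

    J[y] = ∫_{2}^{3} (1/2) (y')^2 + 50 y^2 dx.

The Lagrangian is L = (1/2) (y')^2 + 50 y^2.
Compute ∂L/∂y = 100y, ∂L/∂y' = y'.
The Euler-Lagrange equation d/dx(∂L/∂y') − ∂L/∂y = 0 reduces to
    y'' − 100 y = 0.
Its general solution is
    y(x) = A e^(10x) + B e^(−10x),
with A, B fixed by the endpoint conditions.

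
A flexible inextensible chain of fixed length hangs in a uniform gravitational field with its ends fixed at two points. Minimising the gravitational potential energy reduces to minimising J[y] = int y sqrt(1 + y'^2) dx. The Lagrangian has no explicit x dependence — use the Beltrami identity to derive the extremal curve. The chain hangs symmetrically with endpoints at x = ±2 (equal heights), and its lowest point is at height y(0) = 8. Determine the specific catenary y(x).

The Lagrangian L(y, y') = y sqrt(1 + y'^2) has no explicit x dependence, so the Beltrami identity applies:
    L − y' ∂L/∂y' = C.
Compute ∂L/∂y' = y · y' / sqrt(1 + y'^2). Then
    L − y' ∂L/∂y'
    = y sqrt(1 + y'^2) − y · y'^2 / sqrt(1 + y'^2)
    = y (1 + y'^2 − y'^2) / sqrt(1 + y'^2)
    = y / sqrt(1 + y'^2) = C.
Squaring gives y^2 = C^2 (1 + y'^2), i.e.
    y'^2 = y^2 / C^2 − 1.
Separating variables,
    dy / sqrt(y^2 − C^2) = dx / C,
and integrating gives arccosh(y / C) = (x − a)/C, so
    y(x) = C cosh((x − a)/C),
the catenary. The constants C and a are fixed by the two endpoint conditions (and, for the hanging-chain problem, the length constraint selects C).
Now fit the given data. The endpoints x = ±2 are symmetric at equal height, so the catenary is even about its minimum: a = 0 and y(x) = C cosh(x/C). The lowest point is y(0) = C cosh(0) = C, and we are told y(0) = 8, so C = 8. Therefore
    y(x) = 8 cosh(x/8),
and at the endpoints
    y(±2) = 8 cosh(2/8).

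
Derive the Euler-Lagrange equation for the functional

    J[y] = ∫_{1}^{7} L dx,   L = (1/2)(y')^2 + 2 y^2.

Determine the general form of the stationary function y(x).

The Lagrangian is L = (1/2)(y')^2 + 2 y^2.
∂L/∂y = 4y.
∂L/∂y' = y'.
The Euler-Lagrange equation d/dx(∂L/∂y') − ∂L/∂y = 0 becomes:
    y'' - 4 y = 0
General solution: y(x) = A e^(2x) + B e^(-2x), where A and B are arbitrary constants fixed by the endpoint conditions.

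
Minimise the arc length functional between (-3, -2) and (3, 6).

Arc-length functional: J[y] = ∫ sqrt(1 + (y')^2) dx.
Lagrangian L = sqrt(1 + (y')^2) has no explicit y dependence, so ∂L/∂y = 0 and the Euler-Lagrange equation gives
    d/dx( y' / sqrt(1 + (y')^2) ) = 0  ⇒  y' / sqrt(1 + (y')^2) = const.
Hence y' is constant, so y(x) is affine.
Fitting the endpoints (-3, -2) and (3, 6):
    slope m = (6 − (-2)) / (3 − (-3)) = 4/3,
    intercept c = (-2) − m·(-3) = 2.
Extremal: y(x) = (4/3) x + 2.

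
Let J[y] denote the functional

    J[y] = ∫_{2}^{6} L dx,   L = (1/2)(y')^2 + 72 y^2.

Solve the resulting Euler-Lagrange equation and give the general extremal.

The Lagrangian is L = (1/2)(y')^2 + 72 y^2.
∂L/∂y = 144y.
∂L/∂y' = y'.
The Euler-Lagrange equation d/dx(∂L/∂y') − ∂L/∂y = 0 becomes:
    y'' - 144 y = 0
General solution: y(x) = A e^(12x) + B e^(-12x), where A and B are arbitrary constants fixed by the endpoint conditions.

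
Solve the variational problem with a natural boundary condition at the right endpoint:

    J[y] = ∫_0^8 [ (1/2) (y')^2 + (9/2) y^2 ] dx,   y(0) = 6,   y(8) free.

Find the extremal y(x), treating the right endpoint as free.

The Lagrangian L = (1/2) (y')^2 + (9/2) y^2 gives
    ∂L/∂y = 9 y,   ∂L/∂y' = y'.
Euler-Lagrange: y'' − 9 y = 0.
With k = 3, the general solution is
    y(x) = A cosh(3 x) + B sinh(3 x).
Fixed left endpoint y(0) = 6 ⇒ A = 6.
The right endpoint x = 8 is free, so the natural (transversality) condition is ∂L/∂y' |_{x=8} = 0, i.e. y'(8) = 0.
Compute y'(x) = A k sinh(k x) + B k cosh(k x), so
    y'(8) = A k sinh(k·8) + B k cosh(k·8) = 0
    ⇒ B = −A tanh(k·8) = − 6 tanh(3·8).
Therefore the extremal is
    y(x) = 6 cosh(3 x) − 6 tanh(3·8) sinh(3 x).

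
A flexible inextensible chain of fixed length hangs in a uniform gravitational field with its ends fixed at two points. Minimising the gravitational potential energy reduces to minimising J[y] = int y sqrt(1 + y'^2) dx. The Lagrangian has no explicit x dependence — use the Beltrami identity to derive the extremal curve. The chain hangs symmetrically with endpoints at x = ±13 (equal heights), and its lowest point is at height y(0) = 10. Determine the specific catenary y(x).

The Lagrangian L(y, y') = y sqrt(1 + y'^2) has no explicit x dependence, so the Beltrami identity applies:
    L − y' ∂L/∂y' = C.
Compute ∂L/∂y' = y · y' / sqrt(1 + y'^2). Then
    L − y' ∂L/∂y'
    = y sqrt(1 + y'^2) − y · y'^2 / sqrt(1 + y'^2)
    = y (1 + y'^2 − y'^2) / sqrt(1 + y'^2)
    = y / sqrt(1 + y'^2) = C.
Squaring gives y^2 = C^2 (1 + y'^2), i.e.
    y'^2 = y^2 / C^2 − 1.
Separating variables,
    dy / sqrt(y^2 − C^2) = dx / C,
and integrating gives arccosh(y / C) = (x − a)/C, so
    y(x) = C cosh((x − a)/C),
the catenary. The constants C and a are fixed by the two endpoint conditions (and, for the hanging-chain problem, the length constraint selects C).
Now fit the given data. The endpoints x = ±13 are symmetric at equal height, so the catenary is even about its minimum: a = 0 and y(x) = C cosh(x/C). The lowest point is y(0) = C cosh(0) = C, and we are told y(0) = 10, so C = 10. Therefore
    y(x) = 10 cosh(x/10),
and at the endpoints
    y(±13) = 10 cosh(13/10).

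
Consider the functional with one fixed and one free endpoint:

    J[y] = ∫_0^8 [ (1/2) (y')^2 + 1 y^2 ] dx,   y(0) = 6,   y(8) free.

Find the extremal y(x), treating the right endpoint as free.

The Lagrangian L = (1/2) (y')^2 + 1 y^2 gives
    ∂L/∂y = 2 y,   ∂L/∂y' = y'.
Euler-Lagrange: y'' − 2 y = 0.
With k = sqrt(2), the general solution is
    y(x) = A cosh(sqrt(2) x) + B sinh(sqrt(2) x).
Fixed left endpoint y(0) = 6 ⇒ A = 6.
The right endpoint x = 8 is free, so the natural (transversality) condition is ∂L/∂y' |_{x=8} = 0, i.e. y'(8) = 0.
Compute y'(x) = A k sinh(k x) + B k cosh(k x), so
    y'(8) = A k sinh(k·8) + B k cosh(k·8) = 0
    ⇒ B = −A tanh(k·8) = − 6 tanh(sqrt(2)·8).
Therefore the extremal is
    y(x) = 6 cosh(sqrt(2) x) − 6 tanh(sqrt(2)·8) sinh(sqrt(2) x).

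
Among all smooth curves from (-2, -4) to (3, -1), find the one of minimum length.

Arc-length functional: J[y] = ∫ sqrt(1 + (y')^2) dx.
Lagrangian L = sqrt(1 + (y')^2) has no explicit y dependence, so ∂L/∂y = 0 and the Euler-Lagrange equation gives
    d/dx( y' / sqrt(1 + (y')^2) ) = 0  ⇒  y' / sqrt(1 + (y')^2) = const.
Hence y' is constant, so y(x) is affine.
Fitting the endpoints (-2, -4) and (3, -1):
    slope m = ((-1) − (-4)) / (3 − (-2)) = 3/5,
    intercept c = (-4) − m·(-2) = -14/5.
Extremal: y(x) = (3/5) x - 14/5.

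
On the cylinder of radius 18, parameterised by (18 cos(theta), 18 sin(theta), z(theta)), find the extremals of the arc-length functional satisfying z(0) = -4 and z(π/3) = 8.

Parameterise the cylinder of radius R = 18 as
    r(θ) = (18 cos θ, 18 sin θ, z(θ)).
The arc-length element is
    ds = sqrt(324 + (dz/dθ)^2) dθ,
so the Lagrangian is L = sqrt(324 + z'^2).
L depends on z' only, not on z or θ, so ∂L/∂z = 0 and
    ∂L/∂z' = z' / sqrt(324 + z'^2).
The Euler-Lagrange equation gives
    d/dθ( z' / sqrt(324 + z'^2) ) = 0,
so z' is constant. Integrating once:
    z(θ) = a θ + b,
a helix on the cylinder (a straight line when the cylinder is unrolled). The constants a, b are determined by the endpoint conditions.
With endpoint conditions z(0) = -4 and z(π/3) = 8: from z(0) = b we get b = -4, and a·π/3 + -4 = 8 gives a = 36/π, so
    z(θ) = (36/π) θ − 4.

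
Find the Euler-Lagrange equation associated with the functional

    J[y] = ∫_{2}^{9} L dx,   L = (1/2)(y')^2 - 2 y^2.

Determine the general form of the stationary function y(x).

The Lagrangian is L = (1/2)(y')^2 - 2 y^2.
∂L/∂y = -4y.
∂L/∂y' = y'.
The Euler-Lagrange equation d/dx(∂L/∂y') − ∂L/∂y = 0 becomes:
    y'' + 4 y = 0
General solution: y(x) = A sin(2x) + B cos(2x), where A and B are arbitrary constants fixed by the endpoint conditions.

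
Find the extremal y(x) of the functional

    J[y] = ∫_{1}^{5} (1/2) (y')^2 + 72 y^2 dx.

The Lagrangian is L = (1/2) (y')^2 + 72 y^2.
Compute ∂L/∂y = 144y, ∂L/∂y' = y'.
The Euler-Lagrange equation d/dx(∂L/∂y') − ∂L/∂y = 0 reduces to
    y'' − 144 y = 0.
Its general solution is
    y(x) = A e^(12x) + B e^(−12x),
with A, B fixed by the endpoint conditions.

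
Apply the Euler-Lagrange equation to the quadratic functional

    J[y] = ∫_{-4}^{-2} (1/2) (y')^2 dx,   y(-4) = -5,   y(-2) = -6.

The Lagrangian is L = (1/2) (y')^2.
Compute ∂L/∂y = 0, ∂L/∂y' = y'.
The Euler-Lagrange equation d/dx(∂L/∂y') − ∂L/∂y = 0 reduces to
    y'' = 0.
Its general solution is
    y(x) = A x + B,
with A, B fixed by the endpoint conditions.
Applying the endpoint conditions y(-4) = -5 and y(-2) = -6: solve A·-4 + B = -5 and A·-2 + B = -6. Subtracting gives A(-2 − -4) = -6 − -5, so A = -1/2, and B = -5 − A·-4 = -7. Therefore
    y(x) = (-1/2) x - 7.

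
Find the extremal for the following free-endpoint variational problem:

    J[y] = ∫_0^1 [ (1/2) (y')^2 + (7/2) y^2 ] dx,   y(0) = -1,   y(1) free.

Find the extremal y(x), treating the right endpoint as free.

The Lagrangian L = (1/2) (y')^2 + (7/2) y^2 gives
    ∂L/∂y = 7 y,   ∂L/∂y' = y'.
Euler-Lagrange: y'' − 7 y = 0.
With k = sqrt(7), the general solution is
    y(x) = A cosh(sqrt(7) x) + B sinh(sqrt(7) x).
Fixed left endpoint y(0) = -1 ⇒ A = -1.
The right endpoint x = 1 is free, so the natural (transversality) condition is ∂L/∂y' |_{x=1} = 0, i.e. y'(1) = 0.
Compute y'(x) = A k sinh(k x) + B k cosh(k x), so
    y'(1) = A k sinh(k·1) + B k cosh(k·1) = 0
    ⇒ B = −A tanh(k·1) = tanh(sqrt(7)·1).
Therefore the extremal is
    y(x) = −cosh(sqrt(7) x) + tanh(sqrt(7)·1) sinh(sqrt(7) x).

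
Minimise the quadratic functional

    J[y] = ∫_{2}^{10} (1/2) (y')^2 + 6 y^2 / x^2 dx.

The Lagrangian is L = (1/2) (y')^2 + 6 y^2 / x^2.
Compute ∂L/∂y = 12y/x^2, ∂L/∂y' = y'.
The Euler-Lagrange equation d/dx(∂L/∂y') − ∂L/∂y = 0 reduces to
    y'' − 12/x^2 · y = 0  (x > 0).
Its general solution is
    y(x) = A x^4 + B x^(-3),
with A, B fixed by the endpoint conditions.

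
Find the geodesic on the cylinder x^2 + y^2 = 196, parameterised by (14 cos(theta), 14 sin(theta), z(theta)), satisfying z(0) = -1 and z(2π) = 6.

Parameterise the cylinder of radius R = 14 as
    r(θ) = (14 cos θ, 14 sin θ, z(θ)).
The arc-length element is
    ds = sqrt(196 + (dz/dθ)^2) dθ,
so the Lagrangian is L = sqrt(196 + z'^2).
L depends on z' only, not on z or θ, so ∂L/∂z = 0 and
    ∂L/∂z' = z' / sqrt(196 + z'^2).
The Euler-Lagrange equation gives
    d/dθ( z' / sqrt(196 + z'^2) ) = 0,
so z' is constant. Integrating once:
    z(θ) = a θ + b,
a helix on the cylinder (a straight line when the cylinder is unrolled). The constants a, b are determined by the endpoint conditions.
With endpoint conditions z(0) = -1 and z(2π) = 6: from z(0) = b we get b = -1, and a·2π + -1 = 6 gives a = 7/(2π), so
    z(θ) = (7/(2π)) θ − 1.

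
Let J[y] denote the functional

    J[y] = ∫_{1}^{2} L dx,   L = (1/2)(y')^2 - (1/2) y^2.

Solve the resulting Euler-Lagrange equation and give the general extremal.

The Lagrangian is L = (1/2)(y')^2 - (1/2) y^2.
∂L/∂y = -y.
∂L/∂y' = y'.
The Euler-Lagrange equation d/dx(∂L/∂y') − ∂L/∂y = 0 becomes:
    y'' + y = 0
General solution: y(x) = A sin(x) + B cos(x), where A and B are arbitrary constants fixed by the endpoint conditions.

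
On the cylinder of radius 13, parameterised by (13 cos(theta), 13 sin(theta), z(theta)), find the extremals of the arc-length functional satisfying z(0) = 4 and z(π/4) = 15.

Parameterise the cylinder of radius R = 13 as
    r(θ) = (13 cos θ, 13 sin θ, z(θ)).
The arc-length element is
    ds = sqrt(169 + (dz/dθ)^2) dθ,
so the Lagrangian is L = sqrt(169 + z'^2).
L depends on z' only, not on z or θ, so ∂L/∂z = 0 and
    ∂L/∂z' = z' / sqrt(169 + z'^2).
The Euler-Lagrange equation gives
    d/dθ( z' / sqrt(169 + z'^2) ) = 0,
so z' is constant. Integrating once:
    z(θ) = a θ + b,
a helix on the cylinder (a straight line when the cylinder is unrolled). The constants a, b are determined by the endpoint conditions.
With endpoint conditions z(0) = 4 and z(π/4) = 15: from z(0) = b we get b = 4, and a·π/4 + 4 = 15 gives a = 44/π, so
    z(θ) = (44/π) θ + 4.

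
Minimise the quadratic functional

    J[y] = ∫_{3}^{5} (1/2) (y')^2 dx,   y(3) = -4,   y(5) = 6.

The Lagrangian is L = (1/2) (y')^2.
Compute ∂L/∂y = 0, ∂L/∂y' = y'.
The Euler-Lagrange equation d/dx(∂L/∂y') − ∂L/∂y = 0 reduces to
    y'' = 0.
Its general solution is
    y(x) = A x + B,
with A, B fixed by the endpoint conditions.
Applying the endpoint conditions y(3) = -4 and y(5) = 6: solve A·3 + B = -4 and A·5 + B = 6. Subtracting gives A(5 − 3) = 6 − -4, so A = 5, and B = -4 − A·3 = -19. Therefore
    y(x) = 5 x - 19.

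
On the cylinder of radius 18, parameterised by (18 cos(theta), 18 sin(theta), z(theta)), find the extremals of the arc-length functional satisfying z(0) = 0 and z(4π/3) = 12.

Parameterise the cylinder of radius R = 18 as
    r(θ) = (18 cos θ, 18 sin θ, z(θ)).
The arc-length element is
    ds = sqrt(324 + (dz/dθ)^2) dθ,
so the Lagrangian is L = sqrt(324 + z'^2).
L depends on z' only, not on z or θ, so ∂L/∂z = 0 and
    ∂L/∂z' = z' / sqrt(324 + z'^2).
The Euler-Lagrange equation gives
    d/dθ( z' / sqrt(324 + z'^2) ) = 0,
so z' is constant. Integrating once:
    z(θ) = a θ + b,
a helix on the cylinder (a straight line when the cylinder is unrolled). The constants a, b are determined by the endpoint conditions.
With endpoint conditions z(0) = 0 and z(4π/3) = 12: from z(0) = b we get b = 0, and a·4π/3 + 0 = 12 gives a = 9/π, so
    z(θ) = (9/π) θ.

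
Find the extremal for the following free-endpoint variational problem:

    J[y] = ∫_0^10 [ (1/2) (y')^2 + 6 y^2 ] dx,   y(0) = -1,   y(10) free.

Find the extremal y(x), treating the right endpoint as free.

The Lagrangian L = (1/2) (y')^2 + 6 y^2 gives
    ∂L/∂y = 12 y,   ∂L/∂y' = y'.
Euler-Lagrange: y'' − 12 y = 0.
With k = sqrt(12), the general solution is
    y(x) = A cosh(sqrt(12) x) + B sinh(sqrt(12) x).
Fixed left endpoint y(0) = -1 ⇒ A = -1.
The right endpoint x = 10 is free, so the natural (transversality) condition is ∂L/∂y' |_{x=10} = 0, i.e. y'(10) = 0.
Compute y'(x) = A k sinh(k x) + B k cosh(k x), so
    y'(10) = A k sinh(k·10) + B k cosh(k·10) = 0
    ⇒ B = −A tanh(k·10) = tanh(sqrt(12)·10).
Therefore the extremal is
    y(x) = −cosh(sqrt(12) x) + tanh(sqrt(12)·10) sinh(sqrt(12) x).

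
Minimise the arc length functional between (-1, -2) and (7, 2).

Arc-length functional: J[y] = ∫ sqrt(1 + (y')^2) dx.
Lagrangian L = sqrt(1 + (y')^2) has no explicit y dependence, so ∂L/∂y = 0 and the Euler-Lagrange equation gives
    d/dx( y' / sqrt(1 + (y')^2) ) = 0  ⇒  y' / sqrt(1 + (y')^2) = const.
Hence y' is constant, so y(x) is affine.
Fitting the endpoints (-1, -2) and (7, 2):
    slope m = (2 − (-2)) / (7 − (-1)) = 1/2,
    intercept c = (-2) − m·(-1) = -3/2.
Extremal: y(x) = (1/2) x - 3/2.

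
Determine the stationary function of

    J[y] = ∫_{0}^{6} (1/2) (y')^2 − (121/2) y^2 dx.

The Lagrangian is L = (1/2) (y')^2 − (121/2) y^2.
Compute ∂L/∂y = -121y, ∂L/∂y' = y'.
The Euler-Lagrange equation d/dx(∂L/∂y') − ∂L/∂y = 0 reduces to
    y'' + 121 y = 0.
Its general solution is
    y(x) = A sin(11x) + B cos(11x),
with A, B fixed by the endpoint conditions.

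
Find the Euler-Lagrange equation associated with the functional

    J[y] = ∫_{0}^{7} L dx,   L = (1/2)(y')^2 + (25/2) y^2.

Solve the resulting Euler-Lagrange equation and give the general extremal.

The Lagrangian is L = (1/2)(y')^2 + (25/2) y^2.
∂L/∂y = 25y.
∂L/∂y' = y'.
The Euler-Lagrange equation d/dx(∂L/∂y') − ∂L/∂y = 0 becomes:
    y'' - 25 y = 0
General solution: y(x) = A e^(5x) + B e^(-5x), where A and B are arbitrary constants fixed by the endpoint conditions.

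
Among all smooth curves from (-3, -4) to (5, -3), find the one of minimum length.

Arc-length functional: J[y] = ∫ sqrt(1 + (y')^2) dx.
Lagrangian L = sqrt(1 + (y')^2) has no explicit y dependence, so ∂L/∂y = 0 and the Euler-Lagrange equation gives
    d/dx( y' / sqrt(1 + (y')^2) ) = 0  ⇒  y' / sqrt(1 + (y')^2) = const.
Hence y' is constant, so y(x) is affine.
Fitting the endpoints (-3, -4) and (5, -3):
    slope m = ((-3) − (-4)) / (5 − (-3)) = 1/8,
    intercept c = (-4) − m·(-3) = -29/8.
Extremal: y(x) = (1/8) x - 29/8.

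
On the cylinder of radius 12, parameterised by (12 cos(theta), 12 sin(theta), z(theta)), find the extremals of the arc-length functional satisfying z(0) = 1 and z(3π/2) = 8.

Parameterise the cylinder of radius R = 12 as
    r(θ) = (12 cos θ, 12 sin θ, z(θ)).
The arc-length element is
    ds = sqrt(144 + (dz/dθ)^2) dθ,
so the Lagrangian is L = sqrt(144 + z'^2).
L depends on z' only, not on z or θ, so ∂L/∂z = 0 and
    ∂L/∂z' = z' / sqrt(144 + z'^2).
The Euler-Lagrange equation gives
    d/dθ( z' / sqrt(144 + z'^2) ) = 0,
so z' is constant. Integrating once:
    z(θ) = a θ + b,
a helix on the cylinder (a straight line when the cylinder is unrolled). The constants a, b are determined by the endpoint conditions.
With endpoint conditions z(0) = 1 and z(3π/2) = 8: from z(0) = b we get b = 1, and a·3π/2 + 1 = 8 gives a = 14/(3π), so
    z(θ) = (14/(3π)) θ + 1.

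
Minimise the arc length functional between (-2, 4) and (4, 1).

Arc-length functional: J[y] = ∫ sqrt(1 + (y')^2) dx.
Lagrangian L = sqrt(1 + (y')^2) has no explicit y dependence, so ∂L/∂y = 0 and the Euler-Lagrange equation gives
    d/dx( y' / sqrt(1 + (y')^2) ) = 0  ⇒  y' / sqrt(1 + (y')^2) = const.
Hence y' is constant, so y(x) is affine.
Fitting the endpoints (-2, 4) and (4, 1):
    slope m = (1 − 4) / (4 − (-2)) = -1/2,
    intercept c = 4 − m·(-2) = 3.
Extremal: y(x) = (-1/2) x + 3.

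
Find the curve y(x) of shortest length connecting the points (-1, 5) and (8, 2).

Arc-length functional: J[y] = ∫ sqrt(1 + (y')^2) dx.
Lagrangian L = sqrt(1 + (y')^2) has no explicit y dependence, so ∂L/∂y = 0 and the Euler-Lagrange equation gives
    d/dx( y' / sqrt(1 + (y')^2) ) = 0  ⇒  y' / sqrt(1 + (y')^2) = const.
Hence y' is constant, so y(x) is affine.
Fitting the endpoints (-1, 5) and (8, 2):
    slope m = (2 − 5) / (8 − (-1)) = -1/3,
    intercept c = 5 − m·(-1) = 14/3.
Extremal: y(x) = (-1/3) x + 14/3.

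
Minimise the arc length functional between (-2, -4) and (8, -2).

Arc-length functional: J[y] = ∫ sqrt(1 + (y')^2) dx.
Lagrangian L = sqrt(1 + (y')^2) has no explicit y dependence, so ∂L/∂y = 0 and the Euler-Lagrange equation gives
    d/dx( y' / sqrt(1 + (y')^2) ) = 0  ⇒  y' / sqrt(1 + (y')^2) = const.
Hence y' is constant, so y(x) is affine.
Fitting the endpoints (-2, -4) and (8, -2):
    slope m = ((-2) − (-4)) / (8 − (-2)) = 1/5,
    intercept c = (-4) − m·(-2) = -18/5.
Extremal: y(x) = (1/5) x - 18/5.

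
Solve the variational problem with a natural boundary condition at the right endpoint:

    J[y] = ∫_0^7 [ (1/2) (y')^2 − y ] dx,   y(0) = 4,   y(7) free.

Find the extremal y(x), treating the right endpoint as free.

The Lagrangian L = (1/2) (y')^2 − y gives
    ∂L/∂y = −1,   ∂L/∂y' = y'.
Euler-Lagrange: d/dx(y') − (−1) = 0, i.e. y'' + 1 = 0, so
    y(x) = −(1/2) x^2 + C1 x + C2.
Fixed left endpoint y(0) = 4 ⇒ C2 = 4.
The right endpoint x = 7 is free, so the natural (transversality) condition is ∂L/∂y' |_{x=7} = 0, i.e. y'(7) = 0.
Compute y'(x) = −1 x + C1, so y'(7) = −7 + C1 = 0 ⇒ C1 = 7.
Therefore the extremal is
    y(x) = −x^2/2 + 7 x + 4.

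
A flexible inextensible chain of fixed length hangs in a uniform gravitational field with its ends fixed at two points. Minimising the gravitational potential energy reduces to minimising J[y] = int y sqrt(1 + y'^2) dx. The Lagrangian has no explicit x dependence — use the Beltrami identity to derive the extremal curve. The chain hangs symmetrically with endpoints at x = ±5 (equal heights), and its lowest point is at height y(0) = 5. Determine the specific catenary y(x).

The Lagrangian L(y, y') = y sqrt(1 + y'^2) has no explicit x dependence, so the Beltrami identity applies:
    L − y' ∂L/∂y' = C.
Compute ∂L/∂y' = y · y' / sqrt(1 + y'^2). Then
    L − y' ∂L/∂y'
    = y sqrt(1 + y'^2) − y · y'^2 / sqrt(1 + y'^2)
    = y (1 + y'^2 − y'^2) / sqrt(1 + y'^2)
    = y / sqrt(1 + y'^2) = C.
Squaring gives y^2 = C^2 (1 + y'^2), i.e.
    y'^2 = y^2 / C^2 − 1.
Separating variables,
    dy / sqrt(y^2 − C^2) = dx / C,
and integrating gives arccosh(y / C) = (x − a)/C, so
    y(x) = C cosh((x − a)/C),
the catenary. The constants C and a are fixed by the two endpoint conditions (and, for the hanging-chain problem, the length constraint selects C).
Now fit the given data. The endpoints x = ±5 are symmetric at equal height, so the catenary is even about its minimum: a = 0 and y(x) = C cosh(x/C). The lowest point is y(0) = C cosh(0) = C, and we are told y(0) = 5, so C = 5. Therefore
    y(x) = 5 cosh(x/5),
and at the endpoints
    y(±5) = 5 cosh(5/5).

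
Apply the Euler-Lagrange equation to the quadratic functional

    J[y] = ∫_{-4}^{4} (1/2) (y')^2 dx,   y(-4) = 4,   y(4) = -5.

The Lagrangian is L = (1/2) (y')^2.
Compute ∂L/∂y = 0, ∂L/∂y' = y'.
The Euler-Lagrange equation d/dx(∂L/∂y') − ∂L/∂y = 0 reduces to
    y'' = 0.
Its general solution is
    y(x) = A x + B,
with A, B fixed by the endpoint conditions.
Applying the endpoint conditions y(-4) = 4 and y(4) = -5: solve A·-4 + B = 4 and A·4 + B = -5. Subtracting gives A(4 − -4) = -5 − 4, so A = -9/8, and B = 4 − A·-4 = -1/2. Therefore
    y(x) = (-9/8) x - 1/2.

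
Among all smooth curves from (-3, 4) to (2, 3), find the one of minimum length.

Arc-length functional: J[y] = ∫ sqrt(1 + (y')^2) dx.
Lagrangian L = sqrt(1 + (y')^2) has no explicit y dependence, so ∂L/∂y = 0 and the Euler-Lagrange equation gives
    d/dx( y' / sqrt(1 + (y')^2) ) = 0  ⇒  y' / sqrt(1 + (y')^2) = const.
Hence y' is constant, so y(x) is affine.
Fitting the endpoints (-3, 4) and (2, 3):
    slope m = (3 − 4) / (2 − (-3)) = -1/5,
    intercept c = 4 − m·(-3) = 17/5.
Extremal: y(x) = (-1/5) x + 17/5.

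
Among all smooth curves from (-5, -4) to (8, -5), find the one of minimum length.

Arc-length functional: J[y] = ∫ sqrt(1 + (y')^2) dx.
Lagrangian L = sqrt(1 + (y')^2) has no explicit y dependence, so ∂L/∂y = 0 and the Euler-Lagrange equation gives
    d/dx( y' / sqrt(1 + (y')^2) ) = 0  ⇒  y' / sqrt(1 + (y')^2) = const.
Hence y' is constant, so y(x) is affine.
Fitting the endpoints (-5, -4) and (8, -5):
    slope m = ((-5) − (-4)) / (8 − (-5)) = -1/13,
    intercept c = (-4) − m·(-5) = -57/13.
Extremal: y(x) = (-1/13) x - 57/13.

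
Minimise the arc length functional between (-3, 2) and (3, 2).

Arc-length functional: J[y] = ∫ sqrt(1 + (y')^2) dx.
Lagrangian L = sqrt(1 + (y')^2) has no explicit y dependence, so ∂L/∂y = 0 and the Euler-Lagrange equation gives
    d/dx( y' / sqrt(1 + (y')^2) ) = 0  ⇒  y' / sqrt(1 + (y')^2) = const.
Hence y' is constant, so y(x) is affine.
Fitting the endpoints (-3, 2) and (3, 2):
    slope m = (2 − 2) / (3 − (-3)) = 0,
    intercept c = 2 − m·(-3) = 2.
Extremal: y(x) = 2.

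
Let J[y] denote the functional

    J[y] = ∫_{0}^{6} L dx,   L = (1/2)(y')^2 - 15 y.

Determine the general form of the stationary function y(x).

The Lagrangian is L = (1/2)(y')^2 - 15 y.
∂L/∂y = -15.
∂L/∂y' = y'.
The Euler-Lagrange equation d/dx(∂L/∂y') − ∂L/∂y = 0 becomes:
    y'' + 15 = 0
General solution: y(x) = -(15/2) x^2 + A x + B, where A and B are arbitrary constants fixed by the endpoint conditions.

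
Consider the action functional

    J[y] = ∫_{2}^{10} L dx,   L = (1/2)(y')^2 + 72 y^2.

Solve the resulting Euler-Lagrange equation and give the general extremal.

The Lagrangian is L = (1/2)(y')^2 + 72 y^2.
∂L/∂y = 144y.
∂L/∂y' = y'.
The Euler-Lagrange equation d/dx(∂L/∂y') − ∂L/∂y = 0 becomes:
    y'' - 144 y = 0
General solution: y(x) = A e^(12x) + B e^(-12x), where A and B are arbitrary constants fixed by the endpoint conditions.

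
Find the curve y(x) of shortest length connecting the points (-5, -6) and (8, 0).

Arc-length functional: J[y] = ∫ sqrt(1 + (y')^2) dx.
Lagrangian L = sqrt(1 + (y')^2) has no explicit y dependence, so ∂L/∂y = 0 and the Euler-Lagrange equation gives
    d/dx( y' / sqrt(1 + (y')^2) ) = 0  ⇒  y' / sqrt(1 + (y')^2) = const.
Hence y' is constant, so y(x) is affine.
Fitting the endpoints (-5, -6) and (8, 0):
    slope m = (0 − (-6)) / (8 − (-5)) = 6/13,
    intercept c = (-6) − m·(-5) = -48/13.
Extremal: y(x) = (6/13) x - 48/13.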